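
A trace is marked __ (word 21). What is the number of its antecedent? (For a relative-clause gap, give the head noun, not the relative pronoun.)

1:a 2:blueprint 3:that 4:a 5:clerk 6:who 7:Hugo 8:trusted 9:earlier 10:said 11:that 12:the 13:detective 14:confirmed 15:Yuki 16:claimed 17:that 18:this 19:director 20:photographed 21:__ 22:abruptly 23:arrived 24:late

The gap at 21 is the object of "photographed", inside a relative clause.
The relative pronoun is "that" (word 3); it is bound by the head noun immediately before it.
Its filler is the head noun "blueprint", at word 2.

2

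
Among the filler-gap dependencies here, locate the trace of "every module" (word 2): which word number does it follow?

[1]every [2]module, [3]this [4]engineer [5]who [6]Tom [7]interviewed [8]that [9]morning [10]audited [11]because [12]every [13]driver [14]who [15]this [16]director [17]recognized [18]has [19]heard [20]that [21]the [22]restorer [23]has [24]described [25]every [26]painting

10

The displaced element is "every module" (word 2).
It functions as the direct object of "audited", so the gap sits immediately after word 10 ("audited").
Base order: This engineer who Tom interviewed that morning audited every module because every driver who this director recognized has heard that the restorer has described every painting.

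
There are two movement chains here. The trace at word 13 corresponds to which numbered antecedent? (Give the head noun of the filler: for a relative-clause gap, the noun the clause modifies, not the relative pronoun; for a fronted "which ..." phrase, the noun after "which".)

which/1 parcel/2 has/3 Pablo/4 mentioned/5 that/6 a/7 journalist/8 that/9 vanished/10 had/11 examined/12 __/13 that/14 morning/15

2

The marked gap is the direct object of "examined".
Its filler is the fronted wh-phrase "which parcel", at word 2.
(The other dependency links word 8 to a gap after word 9.)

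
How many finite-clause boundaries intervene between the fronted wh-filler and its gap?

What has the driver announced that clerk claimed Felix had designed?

2

"what" is extracted from the object of "designed".
Boundaries crossed, outermost first: [Ø], [Ø] — 2 in total.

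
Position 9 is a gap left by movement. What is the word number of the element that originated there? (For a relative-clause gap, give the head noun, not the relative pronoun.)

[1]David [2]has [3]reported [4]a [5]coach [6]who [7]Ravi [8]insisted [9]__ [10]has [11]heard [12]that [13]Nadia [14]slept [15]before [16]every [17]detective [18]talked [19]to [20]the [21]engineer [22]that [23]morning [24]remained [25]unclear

The gap at 9 is the subject of "heard", inside a relative clause.
The relative pronoun is "who" (word 6); it is bound by the head noun immediately before it.
Its filler is the head noun "coach", at word 5.

5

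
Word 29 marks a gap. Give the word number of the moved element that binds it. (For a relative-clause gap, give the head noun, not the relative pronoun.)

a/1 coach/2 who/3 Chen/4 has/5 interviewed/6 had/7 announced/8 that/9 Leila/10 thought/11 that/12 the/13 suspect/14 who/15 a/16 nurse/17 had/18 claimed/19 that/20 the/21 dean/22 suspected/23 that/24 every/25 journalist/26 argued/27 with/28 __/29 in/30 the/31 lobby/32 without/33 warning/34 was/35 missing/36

14

The gap at 29 is the prepositional object of "argued", inside a relative clause.
The relative pronoun is "who" (word 15); it is bound by the head noun immediately before it.
Its filler is the head noun "suspect", at word 14.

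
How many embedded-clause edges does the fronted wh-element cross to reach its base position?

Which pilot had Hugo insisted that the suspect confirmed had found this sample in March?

"which pilot" is extracted from the subject of "found".
Boundaries crossed, outermost first: [that], [Ø] — 2 in total.

2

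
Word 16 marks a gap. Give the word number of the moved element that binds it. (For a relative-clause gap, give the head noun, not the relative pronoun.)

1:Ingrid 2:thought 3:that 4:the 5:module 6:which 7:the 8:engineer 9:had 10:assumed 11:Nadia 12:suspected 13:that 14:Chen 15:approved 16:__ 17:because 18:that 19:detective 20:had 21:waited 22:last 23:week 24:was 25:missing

The gap at 16 is the object of "approved", inside a relative clause.
The relative pronoun is "which" (word 6); it is bound by the head noun immediately before it.
Its filler is the head noun "module", at word 5.

5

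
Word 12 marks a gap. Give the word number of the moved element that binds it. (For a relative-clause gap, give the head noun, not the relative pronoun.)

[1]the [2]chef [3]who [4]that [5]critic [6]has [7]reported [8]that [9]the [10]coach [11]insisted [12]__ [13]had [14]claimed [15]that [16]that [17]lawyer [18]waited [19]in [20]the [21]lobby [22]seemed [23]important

2

The gap at 12 is the subject of "claimed", inside a relative clause.
The relative pronoun is "who" (word 3); it is bound by the head noun immediately before it.
Its filler is the head noun "chef", at word 2.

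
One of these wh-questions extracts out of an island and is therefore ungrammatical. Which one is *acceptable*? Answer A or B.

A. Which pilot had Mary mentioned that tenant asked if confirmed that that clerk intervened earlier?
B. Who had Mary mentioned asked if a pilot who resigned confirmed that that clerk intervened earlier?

B

In A, the wh-phrase is extracted from inside a wh-island (introduced by "if"), which blocks movement.
In B, the extraction path crosses only that-complement boundaries, which are transparent.
So B is grammatical.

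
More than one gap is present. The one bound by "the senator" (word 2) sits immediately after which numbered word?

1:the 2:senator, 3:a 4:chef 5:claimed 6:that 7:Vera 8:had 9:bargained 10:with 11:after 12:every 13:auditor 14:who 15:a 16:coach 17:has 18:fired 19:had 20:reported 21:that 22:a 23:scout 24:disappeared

The displaced element is "the senator" (word 2).
It is linked across 1 clause boundary (that).
It functions as the object of the preposition "with" of "bargained", so the gap sits immediately after word 10 ("with").
Base order: A chef claimed that Vera had bargained with the senator after every auditor who a coach has fired had reported that a scout disappeared.

10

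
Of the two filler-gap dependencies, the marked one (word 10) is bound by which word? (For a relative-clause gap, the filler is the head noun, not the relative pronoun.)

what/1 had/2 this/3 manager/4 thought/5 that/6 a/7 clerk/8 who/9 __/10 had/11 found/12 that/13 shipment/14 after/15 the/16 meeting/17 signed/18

8

The marked gap is inside the relative clause, the subject of "found".
Its filler is the head noun "clerk" (via "who"), at word 8.
(The other dependency links word 1 to a gap after word 18.)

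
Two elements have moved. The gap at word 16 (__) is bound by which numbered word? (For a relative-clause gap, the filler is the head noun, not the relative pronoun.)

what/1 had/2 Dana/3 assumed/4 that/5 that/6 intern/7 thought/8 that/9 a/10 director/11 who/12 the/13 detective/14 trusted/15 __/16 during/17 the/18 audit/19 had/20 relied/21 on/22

The marked gap is inside the relative clause, the direct object of "trusted".
Its filler is the head noun "director" (via "who"), at word 11.
(The other dependency links word 1 to a gap after word 22.)

11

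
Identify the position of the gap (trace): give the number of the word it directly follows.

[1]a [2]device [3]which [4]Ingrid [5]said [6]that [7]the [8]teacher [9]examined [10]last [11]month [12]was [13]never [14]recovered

9

The displaced element is "a device" (word 2).
It is linked across 1 clause boundary (that).
It functions as the direct object of "examined", so the gap sits immediately after word 9 ("examined").
Base order: Ingrid said that the teacher examined a device last month.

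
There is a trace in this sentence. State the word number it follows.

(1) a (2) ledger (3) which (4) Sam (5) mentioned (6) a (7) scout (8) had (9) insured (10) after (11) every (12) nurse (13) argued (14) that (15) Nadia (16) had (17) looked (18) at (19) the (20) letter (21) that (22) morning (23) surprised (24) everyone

9

The displaced element is "a ledger" (word 2).
It is linked across 1 clause boundary (Ø).
It functions as the direct object of "insured", so the gap sits immediately after word 9 ("insured").
Base order: Sam mentioned a scout had insured a ledger after every nurse argued that Nadia had looked at the letter that morning.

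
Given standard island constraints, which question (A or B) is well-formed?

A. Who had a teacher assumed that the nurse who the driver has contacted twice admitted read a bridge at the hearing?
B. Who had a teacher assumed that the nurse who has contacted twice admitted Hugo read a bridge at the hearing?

In B, the wh-phrase is extracted from inside a complex-NP island (relative clause) (introduced by "who"), which blocks movement.
In A, the extraction path crosses only that-complement boundaries, which are transparent.
So A is grammatical.

A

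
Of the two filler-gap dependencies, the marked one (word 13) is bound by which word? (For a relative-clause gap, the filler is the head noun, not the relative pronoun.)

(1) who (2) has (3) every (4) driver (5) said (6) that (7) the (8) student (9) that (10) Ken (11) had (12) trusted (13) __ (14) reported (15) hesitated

8

The marked gap is inside the relative clause, the direct object of "trusted".
Its filler is the head noun "student" (via "that"), at word 8.
(The other dependency links word 1 to a gap after word 14.)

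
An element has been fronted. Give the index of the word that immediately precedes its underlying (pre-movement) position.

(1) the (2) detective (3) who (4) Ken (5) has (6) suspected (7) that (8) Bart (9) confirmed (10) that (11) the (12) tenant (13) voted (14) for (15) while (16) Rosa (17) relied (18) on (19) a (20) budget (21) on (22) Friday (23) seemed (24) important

The displaced element is "the detective" (word 2).
It is linked across 2 clause boundaries (that → that).
It functions as the object of the preposition "for" of "voted", so the gap sits immediately after word 14 ("for").
Base order: Ken has suspected that Bart confirmed that the tenant voted for the detective while Rosa relied on a budget on Friday.

14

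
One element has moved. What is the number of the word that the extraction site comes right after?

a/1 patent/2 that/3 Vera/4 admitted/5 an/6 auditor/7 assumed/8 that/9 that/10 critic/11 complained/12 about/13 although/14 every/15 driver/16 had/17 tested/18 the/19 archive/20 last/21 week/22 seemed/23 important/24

The displaced element is "a patent" (word 2).
It is linked across 2 clause boundaries (Ø → that).
It functions as the object of the preposition "about" of "complained", so the gap sits immediately after word 13 ("about").
Base order: Vera admitted an auditor assumed that that critic complained about a patent although every driver had tested the archive last week.

13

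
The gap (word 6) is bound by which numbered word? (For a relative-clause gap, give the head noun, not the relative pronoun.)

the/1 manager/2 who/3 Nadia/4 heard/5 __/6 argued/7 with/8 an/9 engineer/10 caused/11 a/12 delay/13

2

The gap at 6 is the subject of "argued", inside a relative clause.
The relative pronoun is "who" (word 3); it is bound by the head noun immediately before it.
Its filler is the head noun "manager", at word 2.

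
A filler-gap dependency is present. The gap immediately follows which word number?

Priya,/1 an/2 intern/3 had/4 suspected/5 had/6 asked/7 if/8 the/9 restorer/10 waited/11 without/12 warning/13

The displaced element is "Priya" (word 1).
It is linked across 1 clause boundary (Ø).
It functions as the subject of "asked", so the gap sits immediately after word 5 ("suspected").
Base order: An intern had suspected that Priya had asked if the restorer waited without warning.

5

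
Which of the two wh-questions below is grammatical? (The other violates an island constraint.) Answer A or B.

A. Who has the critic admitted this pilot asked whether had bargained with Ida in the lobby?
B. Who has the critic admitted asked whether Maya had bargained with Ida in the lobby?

B

In A, the wh-phrase is extracted from inside a wh-island (introduced by "whether"), which blocks movement.
In B, the extraction path crosses only that-complement boundaries, which are transparent.
So B is grammatical.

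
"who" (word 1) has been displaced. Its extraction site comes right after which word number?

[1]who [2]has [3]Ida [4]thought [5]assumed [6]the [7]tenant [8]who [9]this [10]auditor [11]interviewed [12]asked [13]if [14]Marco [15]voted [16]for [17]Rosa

The displaced element is "who" (word 1).
It is linked across 1 clause boundary (Ø).
It functions as the subject of "assumed", so the gap sits immediately after word 4 ("thought").
Base order: Ida has thought that who assumed the tenant who this auditor interviewed asked if Marco voted for Rosa.

4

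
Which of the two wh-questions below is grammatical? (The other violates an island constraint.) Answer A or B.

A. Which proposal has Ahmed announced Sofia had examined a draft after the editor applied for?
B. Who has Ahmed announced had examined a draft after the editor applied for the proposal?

In A, the wh-phrase is extracted from inside an adjunct island (introduced by "after"), which blocks movement.
In B, the extraction path crosses only that-complement boundaries, which are transparent.
So B is grammatical.

B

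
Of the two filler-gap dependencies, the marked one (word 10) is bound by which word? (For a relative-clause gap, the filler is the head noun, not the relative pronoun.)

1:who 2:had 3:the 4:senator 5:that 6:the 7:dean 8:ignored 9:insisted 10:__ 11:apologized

1

The marked gap is the subject of "apologized".
Its filler is the fronted wh-phrase "who", at word 1.
(The other dependency links word 4 to a gap after word 8.)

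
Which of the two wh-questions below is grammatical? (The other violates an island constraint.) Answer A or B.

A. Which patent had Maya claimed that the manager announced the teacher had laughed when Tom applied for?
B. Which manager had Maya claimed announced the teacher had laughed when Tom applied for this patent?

In A, the wh-phrase is extracted from inside an adjunct island (introduced by "when"), which blocks movement.
In B, the extraction path crosses only that-complement boundaries, which are transparent.
So B is grammatical.

B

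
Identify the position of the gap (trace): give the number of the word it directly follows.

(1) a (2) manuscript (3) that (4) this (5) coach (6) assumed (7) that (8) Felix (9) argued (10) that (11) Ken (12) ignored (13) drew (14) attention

The displaced element is "a manuscript" (word 2).
It is linked across 2 clause boundaries (that → that).
It functions as the direct object of "ignored", so the gap sits immediately after word 12 ("ignored").
Base order: This coach assumed that Felix argued that Ken ignored a manuscript.

12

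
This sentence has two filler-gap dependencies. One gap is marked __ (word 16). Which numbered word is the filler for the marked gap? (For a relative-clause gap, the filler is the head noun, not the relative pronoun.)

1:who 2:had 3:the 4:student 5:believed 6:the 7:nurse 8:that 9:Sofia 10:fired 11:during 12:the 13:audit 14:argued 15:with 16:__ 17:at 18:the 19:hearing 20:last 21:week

1

The marked gap is the object of the preposition "with" of "argued".
Its filler is the fronted wh-phrase "who", at word 1.
(The other dependency links word 7 to a gap after word 10.)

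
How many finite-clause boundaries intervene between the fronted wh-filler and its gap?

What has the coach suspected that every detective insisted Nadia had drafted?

"what" is extracted from the object of "drafted".
Boundaries crossed, outermost first: [that], [Ø] — 2 in total.

2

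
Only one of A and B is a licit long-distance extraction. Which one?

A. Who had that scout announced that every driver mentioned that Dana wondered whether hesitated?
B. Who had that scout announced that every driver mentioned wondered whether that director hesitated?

B

In A, the wh-phrase is extracted from inside a wh-island (introduced by "whether"), which blocks movement.
In B, the extraction path crosses only that-complement boundaries, which are transparent.
So B is grammatical.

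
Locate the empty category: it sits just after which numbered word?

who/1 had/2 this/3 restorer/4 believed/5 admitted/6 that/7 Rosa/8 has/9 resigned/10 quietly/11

5

The displaced element is "who" (word 1).
It is linked across 1 clause boundary (Ø).
It functions as the subject of "admitted", so the gap sits immediately after word 5 ("believed").
Base order: This restorer had believed that who admitted that Rosa has resigned quietly.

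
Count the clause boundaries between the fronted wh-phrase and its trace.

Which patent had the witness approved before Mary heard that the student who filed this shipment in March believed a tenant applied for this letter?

0

"which patent" originates inside the matrix clause — no clause boundary is crossed.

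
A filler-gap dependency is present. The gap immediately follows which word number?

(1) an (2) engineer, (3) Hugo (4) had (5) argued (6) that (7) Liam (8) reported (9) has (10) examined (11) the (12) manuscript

The displaced element is "an engineer" (word 2).
It is linked across 2 clause boundaries (that → Ø).
It functions as the subject of "examined", so the gap sits immediately after word 8 ("reported").
Base order: Hugo had argued that Liam reported an engineer has examined the manuscript.

8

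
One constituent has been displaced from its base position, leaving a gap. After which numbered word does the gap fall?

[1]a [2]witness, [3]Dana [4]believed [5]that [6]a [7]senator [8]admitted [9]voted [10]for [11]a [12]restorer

8

The displaced element is "a witness" (word 2).
It is linked across 2 clause boundaries (that → Ø).
It functions as the subject of "voted", so the gap sits immediately after word 8 ("admitted").
Base order: Dana believed that a senator admitted that a witness voted for a restorer.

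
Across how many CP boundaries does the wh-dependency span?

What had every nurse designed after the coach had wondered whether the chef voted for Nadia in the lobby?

"what" originates inside the matrix clause — no clause boundary is crossed.

0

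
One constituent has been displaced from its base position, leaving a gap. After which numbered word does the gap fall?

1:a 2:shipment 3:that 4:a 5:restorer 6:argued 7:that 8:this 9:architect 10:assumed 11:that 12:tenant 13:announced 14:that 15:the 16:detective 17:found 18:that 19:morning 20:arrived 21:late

17

The displaced element is "a shipment" (word 2).
It is linked across 3 clause boundaries (that → Ø → that).
It functions as the direct object of "found", so the gap sits immediately after word 17 ("found").
Base order: A restorer argued that this architect assumed that tenant announced that the detective found a shipment that morning.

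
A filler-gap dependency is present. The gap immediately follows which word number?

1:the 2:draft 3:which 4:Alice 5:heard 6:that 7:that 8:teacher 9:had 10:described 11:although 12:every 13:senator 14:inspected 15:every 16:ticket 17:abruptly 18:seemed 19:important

The displaced element is "the draft" (word 2).
It is linked across 1 clause boundary (that).
It functions as the direct object of "described", so the gap sits immediately after word 10 ("described").
Base order: Alice heard that that teacher had described the draft although every senator inspected every ticket abruptly.

10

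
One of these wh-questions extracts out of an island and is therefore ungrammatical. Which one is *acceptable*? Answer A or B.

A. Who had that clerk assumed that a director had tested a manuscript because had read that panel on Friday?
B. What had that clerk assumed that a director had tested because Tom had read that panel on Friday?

B

In A, the wh-phrase is extracted from inside an adjunct island (introduced by "because"), which blocks movement.
In B, the extraction path crosses only that-complement boundaries, which are transparent.
So B is grammatical.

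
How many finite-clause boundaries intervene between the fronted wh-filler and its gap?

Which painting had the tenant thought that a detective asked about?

1

"which painting" is extracted from the PP object of "asked".
Boundaries crossed, outermost first: [that] — 1 in total.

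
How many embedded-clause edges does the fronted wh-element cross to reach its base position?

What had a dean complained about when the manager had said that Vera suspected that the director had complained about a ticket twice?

0

"what" originates inside the matrix clause — no clause boundary is crossed.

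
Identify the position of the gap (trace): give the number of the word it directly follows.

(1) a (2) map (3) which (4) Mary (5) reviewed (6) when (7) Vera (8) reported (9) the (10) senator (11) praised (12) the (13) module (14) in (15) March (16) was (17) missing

The displaced element is "a map" (word 2).
It functions as the direct object of "reviewed", so the gap sits immediately after word 5 ("reviewed").
Base order: Mary reviewed a map when Vera reported the senator praised the module in March.

5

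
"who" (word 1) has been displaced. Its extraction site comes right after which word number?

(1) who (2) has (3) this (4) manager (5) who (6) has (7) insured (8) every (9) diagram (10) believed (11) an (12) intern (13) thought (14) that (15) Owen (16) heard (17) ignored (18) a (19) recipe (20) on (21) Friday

16

The displaced element is "who" (word 1).
It is linked across 3 clause boundaries (Ø → that → Ø).
It functions as the subject of "ignored", so the gap sits immediately after word 16 ("heard").
Base order: This manager who has insured every diagram has believed an intern thought that Owen heard that who ignored a recipe on Friday.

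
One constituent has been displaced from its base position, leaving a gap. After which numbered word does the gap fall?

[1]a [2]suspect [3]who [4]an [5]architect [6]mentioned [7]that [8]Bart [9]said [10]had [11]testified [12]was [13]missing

The displaced element is "a suspect" (word 2).
It is linked across 2 clause boundaries (that → Ø).
It functions as the subject of "testified", so the gap sits immediately after word 9 ("said").
Base order: An architect mentioned that Bart said that a suspect had testified.

9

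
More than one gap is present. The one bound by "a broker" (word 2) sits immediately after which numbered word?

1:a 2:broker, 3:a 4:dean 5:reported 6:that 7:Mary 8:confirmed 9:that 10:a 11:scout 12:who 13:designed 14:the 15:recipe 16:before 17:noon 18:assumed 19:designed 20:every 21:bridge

The displaced element is "a broker" (word 2).
It is linked across 3 clause boundaries (that → that → Ø).
It functions as the subject of "designed", so the gap sits immediately after word 18 ("assumed").
Base order: A dean reported that Mary confirmed that a scout who designed the recipe before noon assumed that a broker designed every bridge.

18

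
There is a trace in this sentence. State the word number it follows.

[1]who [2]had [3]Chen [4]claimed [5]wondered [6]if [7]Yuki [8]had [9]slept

4

The displaced element is "who" (word 1).
It is linked across 1 clause boundary (Ø).
It functions as the subject of "wondered", so the gap sits immediately after word 4 ("claimed").
Base order: Chen had claimed who wondered if Yuki had slept.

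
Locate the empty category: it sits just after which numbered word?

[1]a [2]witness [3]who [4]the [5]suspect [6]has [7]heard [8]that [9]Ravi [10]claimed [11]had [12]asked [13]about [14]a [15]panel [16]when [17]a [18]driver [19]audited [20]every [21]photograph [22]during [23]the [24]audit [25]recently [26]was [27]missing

The displaced element is "a witness" (word 2).
It is linked across 2 clause boundaries (that → Ø).
It functions as the subject of "asked", so the gap sits immediately after word 10 ("claimed").
Base order: The suspect has heard that Ravi claimed that a witness had asked about a panel when a driver audited every photograph during the audit recently.

10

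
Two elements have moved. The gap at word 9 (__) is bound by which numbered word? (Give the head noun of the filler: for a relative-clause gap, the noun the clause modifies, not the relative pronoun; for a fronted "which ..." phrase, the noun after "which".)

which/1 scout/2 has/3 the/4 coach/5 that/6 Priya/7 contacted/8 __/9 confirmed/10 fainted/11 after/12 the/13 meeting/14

5

The marked gap is inside the relative clause, the direct object of "contacted".
Its filler is the head noun "coach" (via "that"), at word 5.
(The other dependency links word 2 to a gap after word 10.)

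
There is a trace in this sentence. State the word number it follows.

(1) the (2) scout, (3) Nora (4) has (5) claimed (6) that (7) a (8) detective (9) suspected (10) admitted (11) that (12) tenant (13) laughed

9

The displaced element is "the scout" (word 2).
It is linked across 2 clause boundaries (that → Ø).
It functions as the subject of "admitted", so the gap sits immediately after word 9 ("suspected").
Base order: Nora has claimed that a detective suspected the scout admitted that tenant laughed.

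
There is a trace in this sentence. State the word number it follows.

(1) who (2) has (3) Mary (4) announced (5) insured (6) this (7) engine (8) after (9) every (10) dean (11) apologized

The displaced element is "who" (word 1).
It is linked across 1 clause boundary (Ø).
It functions as the subject of "insured", so the gap sits immediately after word 4 ("announced").
Base order: Mary has announced that who insured this engine after every dean apologized.

4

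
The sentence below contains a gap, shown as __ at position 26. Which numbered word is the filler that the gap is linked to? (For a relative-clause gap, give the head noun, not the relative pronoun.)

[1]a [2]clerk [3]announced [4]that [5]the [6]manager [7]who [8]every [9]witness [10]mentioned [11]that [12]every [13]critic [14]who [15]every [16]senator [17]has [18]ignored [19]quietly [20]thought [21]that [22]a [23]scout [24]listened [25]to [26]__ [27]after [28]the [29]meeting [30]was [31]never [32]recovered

6

The gap at 26 is the prepositional object of "listened", inside a relative clause.
The relative pronoun is "who" (word 7); it is bound by the head noun immediately before it.
Its filler is the head noun "manager", at word 6.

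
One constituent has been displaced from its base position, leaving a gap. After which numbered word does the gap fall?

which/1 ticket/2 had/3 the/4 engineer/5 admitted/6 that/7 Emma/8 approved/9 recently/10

The displaced element is "which ticket" (word 2).
It is linked across 1 clause boundary (that).
It functions as the direct object of "approved", so the gap sits immediately after word 9 ("approved").
Base order: The engineer had admitted that Emma approved which ticket recently.

9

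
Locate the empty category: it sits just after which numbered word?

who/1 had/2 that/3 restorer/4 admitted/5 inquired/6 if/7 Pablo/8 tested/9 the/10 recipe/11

5

The displaced element is "who" (word 1).
It is linked across 1 clause boundary (Ø).
It functions as the subject of "inquired", so the gap sits immediately after word 5 ("admitted").
Base order: That restorer had admitted that who inquired if Pablo tested the recipe.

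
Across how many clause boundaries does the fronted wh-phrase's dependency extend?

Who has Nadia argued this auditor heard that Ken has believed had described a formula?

3

"who" is extracted from the subject of "described".
Boundaries crossed, outermost first: [Ø], [that], [Ø] — 3 in total.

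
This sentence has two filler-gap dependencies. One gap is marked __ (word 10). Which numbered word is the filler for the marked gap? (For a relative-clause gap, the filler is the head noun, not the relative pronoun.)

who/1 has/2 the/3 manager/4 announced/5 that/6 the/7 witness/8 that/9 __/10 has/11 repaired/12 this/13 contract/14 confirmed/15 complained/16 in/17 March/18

8

The marked gap is inside the relative clause, the subject of "repaired".
Its filler is the head noun "witness" (via "that"), at word 8.
(The other dependency links word 1 to a gap after word 15.)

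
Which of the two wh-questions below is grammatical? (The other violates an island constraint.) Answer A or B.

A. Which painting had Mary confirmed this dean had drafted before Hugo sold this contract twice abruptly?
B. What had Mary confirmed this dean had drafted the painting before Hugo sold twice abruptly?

A

In B, the wh-phrase is extracted from inside an adjunct island (introduced by "before"), which blocks movement.
In A, the extraction path crosses only that-complement boundaries, which are transparent.
So A is grammatical.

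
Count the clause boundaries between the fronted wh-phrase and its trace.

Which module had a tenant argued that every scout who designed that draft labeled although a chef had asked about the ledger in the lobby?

1

"which module" is extracted from the object of "labeled".
Boundaries crossed, outermost first: [that] — 1 in total.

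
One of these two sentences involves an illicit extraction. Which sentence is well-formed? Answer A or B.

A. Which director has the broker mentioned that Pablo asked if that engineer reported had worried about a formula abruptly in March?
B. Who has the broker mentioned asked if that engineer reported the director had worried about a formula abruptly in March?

B

In A, the wh-phrase is extracted from inside a wh-island (introduced by "if"), which blocks movement.
In B, the extraction path crosses only that-complement boundaries, which are transparent.
So B is grammatical.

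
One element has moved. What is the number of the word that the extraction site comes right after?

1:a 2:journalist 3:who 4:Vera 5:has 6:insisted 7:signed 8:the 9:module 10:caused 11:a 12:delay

The displaced element is "a journalist" (word 2).
It is linked across 1 clause boundary (Ø).
It functions as the subject of "signed", so the gap sits immediately after word 6 ("insisted").
Base order: Vera has insisted that a journalist signed the module.

6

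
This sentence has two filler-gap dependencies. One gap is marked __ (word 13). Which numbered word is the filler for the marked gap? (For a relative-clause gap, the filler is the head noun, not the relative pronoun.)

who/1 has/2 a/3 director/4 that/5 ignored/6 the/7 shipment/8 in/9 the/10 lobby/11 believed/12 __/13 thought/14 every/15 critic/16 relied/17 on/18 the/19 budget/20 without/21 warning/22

The marked gap is the subject of "thought".
Its filler is the fronted wh-phrase "who", at word 1.
(The other dependency links word 4 to a gap after word 5.)

1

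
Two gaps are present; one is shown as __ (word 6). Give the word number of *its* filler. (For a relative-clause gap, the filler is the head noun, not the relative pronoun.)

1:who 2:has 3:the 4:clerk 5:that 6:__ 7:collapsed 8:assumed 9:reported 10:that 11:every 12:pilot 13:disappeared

The marked gap is inside the relative clause, the subject of "collapsed".
Its filler is the head noun "clerk" (via "that"), at word 4.
(The other dependency links word 1 to a gap after word 8.)

4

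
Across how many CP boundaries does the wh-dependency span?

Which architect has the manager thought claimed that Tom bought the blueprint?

1

"which architect" is extracted from the subject of "claimed".
Boundaries crossed, outermost first: [Ø] — 1 in total.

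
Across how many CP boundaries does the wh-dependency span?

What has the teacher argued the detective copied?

"what" is extracted from the object of "copied".
Boundaries crossed, outermost first: [Ø] — 1 in total.

1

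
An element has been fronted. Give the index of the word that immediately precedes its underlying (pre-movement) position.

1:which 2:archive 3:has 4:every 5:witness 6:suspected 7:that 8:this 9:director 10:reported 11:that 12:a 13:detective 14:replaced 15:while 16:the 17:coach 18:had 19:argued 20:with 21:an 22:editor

The displaced element is "which archive" (word 2).
It is linked across 2 clause boundaries (that → that).
It functions as the direct object of "replaced", so the gap sits immediately after word 14 ("replaced").
Base order: Every witness has suspected that this director reported that a detective replaced which archive while the coach had argued with an editor.

14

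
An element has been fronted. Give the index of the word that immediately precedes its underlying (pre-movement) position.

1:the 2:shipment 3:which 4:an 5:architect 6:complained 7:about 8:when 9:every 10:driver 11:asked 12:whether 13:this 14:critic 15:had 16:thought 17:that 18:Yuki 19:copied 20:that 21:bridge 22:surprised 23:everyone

The displaced element is "the shipment" (word 2).
It functions as the object of the preposition "about" of "complained", so the gap sits immediately after word 7 ("about").
Base order: An architect complained about the shipment when every driver asked whether this critic had thought that Yuki copied that bridge.

7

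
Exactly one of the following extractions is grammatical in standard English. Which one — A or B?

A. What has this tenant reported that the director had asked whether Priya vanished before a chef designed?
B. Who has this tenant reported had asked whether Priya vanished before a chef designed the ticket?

B

In A, the wh-phrase is extracted from inside a wh-island (introduced by "whether"), which blocks movement.
In B, the extraction path crosses only that-complement boundaries, which are transparent.
So B is grammatical.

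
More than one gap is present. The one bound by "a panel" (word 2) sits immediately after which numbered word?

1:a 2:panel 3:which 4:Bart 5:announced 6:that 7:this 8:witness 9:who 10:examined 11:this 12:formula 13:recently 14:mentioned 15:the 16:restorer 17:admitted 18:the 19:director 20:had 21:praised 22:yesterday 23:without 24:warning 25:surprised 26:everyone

The displaced element is "a panel" (word 2).
It is linked across 3 clause boundaries (that → Ø → Ø).
It functions as the direct object of "praised", so the gap sits immediately after word 21 ("praised").
Base order: Bart announced that this witness who examined this formula recently mentioned the restorer admitted the director had praised a panel yesterday without warning.

21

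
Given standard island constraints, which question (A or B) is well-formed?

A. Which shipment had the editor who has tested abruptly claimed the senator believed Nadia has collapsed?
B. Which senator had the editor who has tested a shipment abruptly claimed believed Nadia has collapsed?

In A, the wh-phrase is extracted from inside a complex-NP island (relative clause) (introduced by "who"), which blocks movement.
In B, the extraction path crosses only that-complement boundaries, which are transparent.
So B is grammatical.

B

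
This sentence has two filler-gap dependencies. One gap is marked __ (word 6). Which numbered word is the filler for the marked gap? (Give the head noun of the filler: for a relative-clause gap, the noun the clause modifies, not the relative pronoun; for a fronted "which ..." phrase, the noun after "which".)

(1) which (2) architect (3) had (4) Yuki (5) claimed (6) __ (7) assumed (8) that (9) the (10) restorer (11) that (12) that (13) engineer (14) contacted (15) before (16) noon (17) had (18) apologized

The marked gap is the subject of "assumed".
Its filler is the fronted wh-phrase "which architect", at word 2.
(The other dependency links word 10 to a gap after word 14.)

2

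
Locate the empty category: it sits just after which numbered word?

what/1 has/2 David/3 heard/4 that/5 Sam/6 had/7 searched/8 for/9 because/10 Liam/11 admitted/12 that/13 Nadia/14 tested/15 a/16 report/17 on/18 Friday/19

9

The displaced element is "what" (word 1).
It is linked across 1 clause boundary (that).
It functions as the object of the preposition "for" of "searched", so the gap sits immediately after word 9 ("for").
Base order: David has heard that Sam had searched for what because Liam admitted that Nadia tested a report on Friday.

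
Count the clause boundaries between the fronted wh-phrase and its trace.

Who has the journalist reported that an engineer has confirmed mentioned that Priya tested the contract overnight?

2

"who" is extracted from the subject of "mentioned".
Boundaries crossed, outermost first: [that], [Ø] — 2 in total.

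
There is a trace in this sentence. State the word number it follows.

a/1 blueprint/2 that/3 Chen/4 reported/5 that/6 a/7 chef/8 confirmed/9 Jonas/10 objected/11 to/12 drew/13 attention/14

12

The displaced element is "a blueprint" (word 2).
It is linked across 2 clause boundaries (that → Ø).
It functions as the object of the preposition "to" of "objected", so the gap sits immediately after word 12 ("to").
Base order: Chen reported that a chef confirmed Jonas objected to a blueprint.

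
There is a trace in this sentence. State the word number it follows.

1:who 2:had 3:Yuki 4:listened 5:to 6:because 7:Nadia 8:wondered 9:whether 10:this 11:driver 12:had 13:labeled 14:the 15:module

The displaced element is "who" (word 1).
It functions as the object of the preposition "to" of "listened", so the gap sits immediately after word 5 ("to").
Base order: Yuki had listened to who because Nadia wondered whether this driver had labeled the module.

5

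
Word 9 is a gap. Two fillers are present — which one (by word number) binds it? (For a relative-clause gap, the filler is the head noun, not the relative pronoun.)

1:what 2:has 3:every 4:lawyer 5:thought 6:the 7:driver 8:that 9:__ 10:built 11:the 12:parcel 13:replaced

The marked gap is inside the relative clause, the subject of "built".
Its filler is the head noun "driver" (via "that"), at word 7.
(The other dependency links word 1 to a gap after word 13.)

7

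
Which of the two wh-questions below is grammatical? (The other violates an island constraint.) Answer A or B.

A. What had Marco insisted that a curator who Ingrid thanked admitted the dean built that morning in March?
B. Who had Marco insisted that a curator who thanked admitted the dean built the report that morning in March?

A

In B, the wh-phrase is extracted from inside a complex-NP island (relative clause) (introduced by "who"), which blocks movement.
In A, the extraction path crosses only that-complement boundaries, which are transparent.
So A is grammatical.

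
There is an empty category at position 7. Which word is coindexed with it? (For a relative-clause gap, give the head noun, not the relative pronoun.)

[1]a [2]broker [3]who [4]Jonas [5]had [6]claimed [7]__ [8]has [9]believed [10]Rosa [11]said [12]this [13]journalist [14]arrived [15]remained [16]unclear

The gap at 7 is the subject of "believed", inside a relative clause.
The relative pronoun is "who" (word 3); it is bound by the head noun immediately before it.
Its filler is the head noun "broker", at word 2.

2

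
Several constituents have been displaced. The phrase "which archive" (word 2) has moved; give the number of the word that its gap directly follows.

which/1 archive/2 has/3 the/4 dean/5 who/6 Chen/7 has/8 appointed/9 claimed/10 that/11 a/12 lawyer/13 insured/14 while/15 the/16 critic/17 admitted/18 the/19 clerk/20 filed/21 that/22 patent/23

14

The displaced element is "which archive" (word 2).
It is linked across 1 clause boundary (that).
It functions as the direct object of "insured", so the gap sits immediately after word 14 ("insured").
Base order: The dean who Chen has appointed has claimed that a lawyer insured which archive while the critic admitted the clerk filed that patent.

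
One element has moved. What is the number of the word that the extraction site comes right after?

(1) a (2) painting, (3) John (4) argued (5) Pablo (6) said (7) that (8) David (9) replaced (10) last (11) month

The displaced element is "a painting" (word 2).
It is linked across 2 clause boundaries (Ø → that).
It functions as the direct object of "replaced", so the gap sits immediately after word 9 ("replaced").
Base order: John argued Pablo said that David replaced a painting last month.

9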